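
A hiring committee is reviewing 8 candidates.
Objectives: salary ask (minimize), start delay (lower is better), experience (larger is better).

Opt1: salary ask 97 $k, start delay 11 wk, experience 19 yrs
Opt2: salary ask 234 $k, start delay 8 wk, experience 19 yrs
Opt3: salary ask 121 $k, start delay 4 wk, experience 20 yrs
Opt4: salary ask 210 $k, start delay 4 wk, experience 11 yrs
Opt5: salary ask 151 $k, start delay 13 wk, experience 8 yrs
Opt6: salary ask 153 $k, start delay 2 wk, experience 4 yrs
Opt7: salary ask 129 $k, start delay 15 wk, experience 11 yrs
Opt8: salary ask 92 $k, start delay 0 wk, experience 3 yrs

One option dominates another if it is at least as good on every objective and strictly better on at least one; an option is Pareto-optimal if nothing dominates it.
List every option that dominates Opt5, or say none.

Opt1: salary ask 97≤151, start delay 11≤13, experience 19≥8 — dominates Opt5.
Opt3: salary ask 121≤151, start delay 4≤13, experience 20≥8 — dominates Opt5.
Others (Opt2, Opt4, Opt6, Opt7, Opt8) are each worse than Opt5 on at least one objective.

Opt1, Opt3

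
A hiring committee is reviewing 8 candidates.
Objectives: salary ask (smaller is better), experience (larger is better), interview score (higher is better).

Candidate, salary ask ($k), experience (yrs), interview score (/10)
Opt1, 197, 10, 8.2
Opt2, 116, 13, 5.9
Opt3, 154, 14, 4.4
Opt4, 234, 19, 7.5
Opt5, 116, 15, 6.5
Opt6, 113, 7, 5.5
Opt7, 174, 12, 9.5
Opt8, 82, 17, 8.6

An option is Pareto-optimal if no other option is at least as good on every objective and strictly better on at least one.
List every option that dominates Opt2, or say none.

Opt5: salary ask 116≤116, experience 15≥13, interview score 6.5≥5.9 — dominates Opt2.
Opt8: salary ask 82≤116, experience 17≥13, interview score 8.6≥5.9 — dominates Opt2.
Others (Opt1, Opt3, Opt4, Opt6, Opt7) are each worse than Opt2 on at least one objective.

Opt5, Opt8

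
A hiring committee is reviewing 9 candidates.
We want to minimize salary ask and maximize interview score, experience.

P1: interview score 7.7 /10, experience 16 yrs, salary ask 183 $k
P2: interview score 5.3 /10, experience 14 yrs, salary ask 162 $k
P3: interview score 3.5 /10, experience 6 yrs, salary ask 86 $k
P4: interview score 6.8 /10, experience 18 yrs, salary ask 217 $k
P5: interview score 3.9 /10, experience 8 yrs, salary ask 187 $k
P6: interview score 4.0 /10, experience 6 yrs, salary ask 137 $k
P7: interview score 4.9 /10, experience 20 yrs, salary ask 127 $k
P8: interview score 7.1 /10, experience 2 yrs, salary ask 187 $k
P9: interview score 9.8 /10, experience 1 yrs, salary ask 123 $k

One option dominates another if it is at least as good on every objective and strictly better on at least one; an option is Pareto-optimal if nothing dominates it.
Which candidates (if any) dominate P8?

P1

P1: interview score 7.7≥7.1, experience 16≥2, salary ask 183≤187 — dominates P8.
Others (P2, P3, P4, P5, P6, P7, P9) are each worse than P8 on at least one objective.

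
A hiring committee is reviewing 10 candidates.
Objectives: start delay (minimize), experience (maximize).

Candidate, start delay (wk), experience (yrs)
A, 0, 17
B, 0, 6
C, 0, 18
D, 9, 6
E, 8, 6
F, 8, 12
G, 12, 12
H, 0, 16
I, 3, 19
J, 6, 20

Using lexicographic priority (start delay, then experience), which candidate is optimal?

First minimize start delay: best is 0, kept {A, B, C, H}.
Then maximize experience: best is 18, kept {C}.

C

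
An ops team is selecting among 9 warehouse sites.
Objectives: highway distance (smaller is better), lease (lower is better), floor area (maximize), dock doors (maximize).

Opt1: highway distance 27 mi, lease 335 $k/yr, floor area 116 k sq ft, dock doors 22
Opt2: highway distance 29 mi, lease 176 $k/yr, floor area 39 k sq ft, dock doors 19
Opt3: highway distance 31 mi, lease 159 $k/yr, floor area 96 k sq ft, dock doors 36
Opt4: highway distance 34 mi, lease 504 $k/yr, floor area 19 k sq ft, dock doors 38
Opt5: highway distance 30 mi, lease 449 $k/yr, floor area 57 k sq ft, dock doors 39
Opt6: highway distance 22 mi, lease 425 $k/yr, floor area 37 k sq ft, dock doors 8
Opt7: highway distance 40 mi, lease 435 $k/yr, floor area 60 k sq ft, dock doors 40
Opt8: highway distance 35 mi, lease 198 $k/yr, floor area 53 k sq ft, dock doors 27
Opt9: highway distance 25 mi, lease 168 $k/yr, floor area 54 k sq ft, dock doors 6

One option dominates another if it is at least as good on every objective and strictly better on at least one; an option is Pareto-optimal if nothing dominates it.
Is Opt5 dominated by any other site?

No

Opt1: worse on dock doors (22 vs 39).
Opt2: worse on floor area (39 vs 57).
Opt3: worse on highway distance (31 vs 30).
Opt4: worse on highway distance (34 vs 30).
Opt6: worse on floor area (37 vs 57).
Opt7: worse on highway distance (40 vs 30).
Opt8: worse on highway distance (35 vs 30).
Opt9: worse on floor area (54 vs 57).
No option is at least as good as Opt5 on every objective and strictly better on one.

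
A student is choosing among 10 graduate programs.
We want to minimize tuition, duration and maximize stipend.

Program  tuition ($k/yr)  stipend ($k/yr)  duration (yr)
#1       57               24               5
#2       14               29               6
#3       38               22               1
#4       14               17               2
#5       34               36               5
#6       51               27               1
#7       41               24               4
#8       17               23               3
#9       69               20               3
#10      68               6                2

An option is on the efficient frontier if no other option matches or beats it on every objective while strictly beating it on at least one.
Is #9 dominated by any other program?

#3 vs #9: tuition 38≤69, stipend 22≥20, duration 1≤3 — #3 is at least as good on every objective and strictly better on at least one, so #3 dominates #9.

Yes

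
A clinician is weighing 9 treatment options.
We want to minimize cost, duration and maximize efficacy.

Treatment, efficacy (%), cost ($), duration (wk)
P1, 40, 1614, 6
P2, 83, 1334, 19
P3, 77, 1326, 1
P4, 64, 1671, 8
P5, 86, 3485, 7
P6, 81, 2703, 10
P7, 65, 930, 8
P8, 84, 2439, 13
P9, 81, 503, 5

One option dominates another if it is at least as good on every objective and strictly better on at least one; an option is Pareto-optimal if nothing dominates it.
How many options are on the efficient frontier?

5

P1: dominated by P3 (efficacy 77≥40, cost 1326≤1614, duration 1≤6).
P2: not dominated.
P3: not dominated (best duration).
P4: dominated by P3 (efficacy 77≥64, cost 1326≤1671, duration 1≤8).
P5: not dominated (best efficacy).
P6: dominated by P9 (efficacy 81≥81, cost 503≤2703, duration 5≤10).
P7: dominated by P9 (efficacy 81≥65, cost 503≤930, duration 5≤8).
P8: not dominated.
P9: not dominated (best cost).
Pareto-optimal: P2, P3, P5, P8, P9 → 5.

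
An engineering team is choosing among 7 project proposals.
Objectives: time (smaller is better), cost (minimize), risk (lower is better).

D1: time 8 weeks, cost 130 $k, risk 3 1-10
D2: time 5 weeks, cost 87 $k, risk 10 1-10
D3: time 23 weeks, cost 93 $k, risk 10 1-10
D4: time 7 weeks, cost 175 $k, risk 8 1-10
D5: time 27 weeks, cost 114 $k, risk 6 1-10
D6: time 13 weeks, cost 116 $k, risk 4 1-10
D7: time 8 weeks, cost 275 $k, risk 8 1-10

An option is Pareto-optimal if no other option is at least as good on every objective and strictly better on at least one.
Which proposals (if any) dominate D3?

D2

D2: time 5≤23, cost 87≤93, risk 10≤10 — dominates D3.
Others (D1, D4, D5, D6, D7) are each worse than D3 on at least one objective.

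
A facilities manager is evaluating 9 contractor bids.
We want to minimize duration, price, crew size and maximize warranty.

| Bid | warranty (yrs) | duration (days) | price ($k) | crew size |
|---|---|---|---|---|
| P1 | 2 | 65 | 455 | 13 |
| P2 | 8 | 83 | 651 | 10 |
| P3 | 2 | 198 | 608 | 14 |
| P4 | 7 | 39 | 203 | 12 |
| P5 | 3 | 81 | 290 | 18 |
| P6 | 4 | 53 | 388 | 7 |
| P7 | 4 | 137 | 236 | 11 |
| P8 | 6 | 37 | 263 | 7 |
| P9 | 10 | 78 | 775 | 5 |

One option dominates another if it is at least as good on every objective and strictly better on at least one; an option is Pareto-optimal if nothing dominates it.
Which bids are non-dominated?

P2, P4, P7, P8, P9

P1: dominated by P4 (warranty 7≥2, duration 39≤65, price 203≤455, crew size 12≤13).
P2: not dominated.
P3: dominated by P1 (warranty 2≥2, duration 65≤198, price 455≤608, crew size 13≤14).
P4: not dominated (best price).
P5: dominated by P4 (warranty 7≥3, duration 39≤81, price 203≤290, crew size 12≤18).
P6: dominated by P8 (warranty 6≥4, duration 37≤53, price 263≤388, crew size 7≤7).
P7: not dominated.
P8: not dominated (best duration).
P9: not dominated (best warranty).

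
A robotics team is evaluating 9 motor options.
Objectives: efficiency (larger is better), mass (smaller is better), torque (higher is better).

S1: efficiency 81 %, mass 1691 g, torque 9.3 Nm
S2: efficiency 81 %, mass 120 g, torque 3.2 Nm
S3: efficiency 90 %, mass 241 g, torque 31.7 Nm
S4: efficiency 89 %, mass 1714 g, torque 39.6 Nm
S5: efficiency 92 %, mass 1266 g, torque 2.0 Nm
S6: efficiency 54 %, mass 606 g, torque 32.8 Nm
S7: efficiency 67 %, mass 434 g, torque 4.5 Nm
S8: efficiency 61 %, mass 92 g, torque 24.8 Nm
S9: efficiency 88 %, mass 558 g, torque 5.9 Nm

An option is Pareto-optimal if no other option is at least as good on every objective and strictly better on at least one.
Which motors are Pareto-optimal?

S2, S3, S4, S5, S6, S8

S1: dominated by S3 (efficiency 90≥81, mass 241≤1691, torque 31.7≥9.3).
S2: not dominated.
S3: not dominated.
S4: not dominated (best torque).
S5: not dominated (best efficiency).
S6: not dominated.
S7: dominated by S3 (efficiency 90≥67, mass 241≤434, torque 31.7≥4.5).
S8: not dominated (best mass).
S9: dominated by S3 (efficiency 90≥88, mass 241≤558, torque 31.7≥5.9).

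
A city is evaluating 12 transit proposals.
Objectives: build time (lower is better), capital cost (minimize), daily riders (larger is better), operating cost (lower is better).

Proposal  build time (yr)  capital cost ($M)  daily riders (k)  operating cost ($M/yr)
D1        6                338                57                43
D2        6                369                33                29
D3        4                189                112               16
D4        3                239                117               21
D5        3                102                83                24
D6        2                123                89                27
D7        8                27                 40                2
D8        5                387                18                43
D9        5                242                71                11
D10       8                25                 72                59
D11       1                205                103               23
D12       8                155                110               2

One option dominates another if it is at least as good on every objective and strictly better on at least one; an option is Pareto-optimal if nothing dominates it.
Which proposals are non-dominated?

D1: dominated by D3 (build time 4≤6, capital cost 189≤338, daily riders 112≥57, operating cost 16≤43).
D2: dominated by D3 (build time 4≤6, capital cost 189≤369, daily riders 112≥33, operating cost 16≤29).
D3: not dominated.
D4: not dominated (best daily riders).
D5: not dominated.
D6: not dominated.
D7: not dominated.
D8: dominated by D3 (build time 4≤5, capital cost 189≤387, daily riders 112≥18, operating cost 16≤43).
D9: not dominated.
D10: not dominated (best capital cost).
D11: not dominated (best build time).
D12: not dominated.

D3, D4, D5, D6, D7, D9, D10, D11, D12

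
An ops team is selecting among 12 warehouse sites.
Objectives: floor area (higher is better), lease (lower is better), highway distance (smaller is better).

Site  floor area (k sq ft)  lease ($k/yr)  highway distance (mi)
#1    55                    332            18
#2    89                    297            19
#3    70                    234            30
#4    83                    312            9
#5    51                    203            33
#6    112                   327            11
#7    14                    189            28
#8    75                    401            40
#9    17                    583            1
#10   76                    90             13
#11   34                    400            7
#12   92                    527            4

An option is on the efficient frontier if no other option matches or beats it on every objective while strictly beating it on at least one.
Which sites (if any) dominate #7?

#10: floor area 76≥14, lease 90≤189, highway distance 13≤28 — dominates #7.
Others (#1, #2, #3, #4, #5, #6, #8, #9, #11, #12) are each worse than #7 on at least one objective.

#10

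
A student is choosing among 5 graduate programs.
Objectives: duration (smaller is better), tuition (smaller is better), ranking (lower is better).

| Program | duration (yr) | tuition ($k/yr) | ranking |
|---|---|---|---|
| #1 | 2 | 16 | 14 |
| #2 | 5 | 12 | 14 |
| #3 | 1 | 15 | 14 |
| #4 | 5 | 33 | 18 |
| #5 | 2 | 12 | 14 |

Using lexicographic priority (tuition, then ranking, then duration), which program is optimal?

#5

First minimize tuition: best is 12, kept {#2, #5}.
Then minimize ranking: best is 14, kept {#2, #5}.
Then minimize duration: best is 2, kept {#5}.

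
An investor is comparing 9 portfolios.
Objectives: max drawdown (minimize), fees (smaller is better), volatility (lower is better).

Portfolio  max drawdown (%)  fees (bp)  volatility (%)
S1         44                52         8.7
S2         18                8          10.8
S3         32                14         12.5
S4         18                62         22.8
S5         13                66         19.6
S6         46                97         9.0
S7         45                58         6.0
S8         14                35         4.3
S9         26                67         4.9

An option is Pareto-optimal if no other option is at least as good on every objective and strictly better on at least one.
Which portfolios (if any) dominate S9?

S8

S8: max drawdown 14≤26, fees 35≤67, volatility 4.3≤4.9 — dominates S9.
Others (S1, S2, S3, S4, S5, S6, S7) are each worse than S9 on at least one objective.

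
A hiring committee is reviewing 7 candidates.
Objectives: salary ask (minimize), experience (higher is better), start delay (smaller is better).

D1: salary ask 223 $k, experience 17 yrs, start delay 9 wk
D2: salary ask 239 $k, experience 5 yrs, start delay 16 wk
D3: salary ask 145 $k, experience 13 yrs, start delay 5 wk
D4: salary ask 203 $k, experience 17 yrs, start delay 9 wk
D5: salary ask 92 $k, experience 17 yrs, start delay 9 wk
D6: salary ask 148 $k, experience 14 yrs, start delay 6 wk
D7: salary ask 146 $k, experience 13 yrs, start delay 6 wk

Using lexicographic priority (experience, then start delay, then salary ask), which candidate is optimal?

D5

First maximize experience: best is 17, kept {D1, D4, D5}.
Then minimize start delay: best is 9, kept {D1, D4, D5}.
Then minimize salary ask: best is 92, kept {D5}.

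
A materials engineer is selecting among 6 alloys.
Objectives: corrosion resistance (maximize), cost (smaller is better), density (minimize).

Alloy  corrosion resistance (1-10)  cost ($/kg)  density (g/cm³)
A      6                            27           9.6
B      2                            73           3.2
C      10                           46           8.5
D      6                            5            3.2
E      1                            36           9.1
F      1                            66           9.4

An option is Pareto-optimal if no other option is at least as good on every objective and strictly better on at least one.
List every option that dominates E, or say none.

D: corrosion resistance 6≥1, cost 5≤36, density 3.2≤9.1 — dominates E.
Others (A, B, C, F) are each worse than E on at least one objective.

D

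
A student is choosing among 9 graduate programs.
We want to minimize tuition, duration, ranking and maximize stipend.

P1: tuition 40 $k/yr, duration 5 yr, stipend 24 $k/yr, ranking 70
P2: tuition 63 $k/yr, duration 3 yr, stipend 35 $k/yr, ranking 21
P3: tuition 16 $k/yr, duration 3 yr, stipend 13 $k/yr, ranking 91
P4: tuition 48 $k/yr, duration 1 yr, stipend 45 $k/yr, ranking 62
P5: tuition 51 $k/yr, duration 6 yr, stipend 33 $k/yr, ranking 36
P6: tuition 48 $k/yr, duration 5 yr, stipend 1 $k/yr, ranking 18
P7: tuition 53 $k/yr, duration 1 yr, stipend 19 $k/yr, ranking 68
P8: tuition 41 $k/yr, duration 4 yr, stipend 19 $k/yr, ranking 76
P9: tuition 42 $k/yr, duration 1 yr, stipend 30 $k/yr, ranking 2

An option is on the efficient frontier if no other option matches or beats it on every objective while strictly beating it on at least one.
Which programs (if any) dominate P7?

P4: tuition 48≤53, duration 1≤1, stipend 45≥19, ranking 62≤68 — dominates P7.
P9: tuition 42≤53, duration 1≤1, stipend 30≥19, ranking 2≤68 — dominates P7.
Others (P1, P2, P3, P5, P6, P8) are each worse than P7 on at least one objective.

P4, P9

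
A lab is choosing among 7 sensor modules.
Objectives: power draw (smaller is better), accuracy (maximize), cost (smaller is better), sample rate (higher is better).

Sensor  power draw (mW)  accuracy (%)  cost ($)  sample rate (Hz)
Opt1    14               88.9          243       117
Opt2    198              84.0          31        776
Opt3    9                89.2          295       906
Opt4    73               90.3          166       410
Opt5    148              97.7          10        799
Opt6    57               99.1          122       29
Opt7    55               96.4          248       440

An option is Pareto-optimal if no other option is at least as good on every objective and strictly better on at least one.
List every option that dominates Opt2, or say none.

Opt5

Opt5: power draw 148≤198, accuracy 97.7≥84.0, cost 10≤31, sample rate 799≥776 — dominates Opt2.
Others (Opt1, Opt3, Opt4, Opt6, Opt7) are each worse than Opt2 on at least one objective.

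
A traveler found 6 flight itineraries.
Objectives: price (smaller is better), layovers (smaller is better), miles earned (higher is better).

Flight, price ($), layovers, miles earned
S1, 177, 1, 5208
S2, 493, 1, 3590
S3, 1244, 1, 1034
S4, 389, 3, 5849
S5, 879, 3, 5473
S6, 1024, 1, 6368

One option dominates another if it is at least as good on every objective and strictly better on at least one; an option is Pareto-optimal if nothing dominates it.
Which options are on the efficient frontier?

S1, S4, S6

S1: not dominated (best price).
S2: dominated by S1 (price 177≤493, layovers 1≤1, miles earned 5208≥3590).
S3: dominated by S1 (price 177≤1244, layovers 1≤1, miles earned 5208≥1034).
S4: not dominated.
S5: dominated by S4 (price 389≤879, layovers 3≤3, miles earned 5849≥5473).
S6: not dominated (best miles earned).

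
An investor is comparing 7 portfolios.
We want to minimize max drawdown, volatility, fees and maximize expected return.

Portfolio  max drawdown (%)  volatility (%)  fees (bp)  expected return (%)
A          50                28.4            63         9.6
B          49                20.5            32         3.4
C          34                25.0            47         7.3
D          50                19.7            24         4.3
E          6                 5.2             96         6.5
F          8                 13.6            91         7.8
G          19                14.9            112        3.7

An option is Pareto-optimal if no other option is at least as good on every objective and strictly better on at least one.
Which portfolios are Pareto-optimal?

A, B, C, D, E, F

A: not dominated (best expected return).
B: not dominated.
C: not dominated.
D: not dominated (best fees).
E: not dominated (best max drawdown).
F: not dominated.
G: dominated by E (max drawdown 6≤19, volatility 5.2≤14.9, fees 96≤112, expected return 6.5≥3.7).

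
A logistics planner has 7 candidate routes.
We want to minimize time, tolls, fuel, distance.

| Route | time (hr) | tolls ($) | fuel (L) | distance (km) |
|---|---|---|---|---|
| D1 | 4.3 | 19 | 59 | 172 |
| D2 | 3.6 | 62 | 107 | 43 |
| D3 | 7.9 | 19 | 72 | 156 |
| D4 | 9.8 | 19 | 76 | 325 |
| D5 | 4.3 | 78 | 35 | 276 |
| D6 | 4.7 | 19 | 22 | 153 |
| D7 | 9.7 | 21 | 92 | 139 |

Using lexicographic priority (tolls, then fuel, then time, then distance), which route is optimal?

D6

First minimize tolls: best is 19, kept {D1, D3, D4, D6}.
Then minimize fuel: best is 22, kept {D6}.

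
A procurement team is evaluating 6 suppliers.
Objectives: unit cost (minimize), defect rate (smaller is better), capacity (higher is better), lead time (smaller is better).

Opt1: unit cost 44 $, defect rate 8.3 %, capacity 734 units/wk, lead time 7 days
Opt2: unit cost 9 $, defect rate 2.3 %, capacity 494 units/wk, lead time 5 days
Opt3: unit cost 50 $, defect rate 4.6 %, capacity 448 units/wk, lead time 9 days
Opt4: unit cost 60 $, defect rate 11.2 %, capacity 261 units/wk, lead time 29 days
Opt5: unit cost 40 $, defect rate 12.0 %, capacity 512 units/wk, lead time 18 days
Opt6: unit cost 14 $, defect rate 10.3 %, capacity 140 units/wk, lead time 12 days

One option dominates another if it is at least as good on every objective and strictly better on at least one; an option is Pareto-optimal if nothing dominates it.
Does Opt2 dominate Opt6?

Opt2 vs Opt6: unit cost 9≤14, defect rate 2.3≤10.3, capacity 494≥140, lead time 5≤12 — Opt2 is at least as good on every objective with at least one strict improvement.

Yes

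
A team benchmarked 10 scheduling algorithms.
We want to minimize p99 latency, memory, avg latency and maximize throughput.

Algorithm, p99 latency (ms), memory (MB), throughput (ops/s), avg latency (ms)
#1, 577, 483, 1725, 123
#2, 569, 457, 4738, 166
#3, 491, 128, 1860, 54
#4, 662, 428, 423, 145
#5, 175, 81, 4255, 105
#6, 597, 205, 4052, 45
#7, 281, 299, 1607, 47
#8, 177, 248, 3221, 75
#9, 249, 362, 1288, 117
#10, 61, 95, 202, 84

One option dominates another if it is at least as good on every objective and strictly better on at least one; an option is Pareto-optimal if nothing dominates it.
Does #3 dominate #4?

Yes

#3 vs #4: p99 latency 491≤662, memory 128≤428, throughput 1860≥423, avg latency 54≤145 — #3 is at least as good on every objective with at least one strict improvement.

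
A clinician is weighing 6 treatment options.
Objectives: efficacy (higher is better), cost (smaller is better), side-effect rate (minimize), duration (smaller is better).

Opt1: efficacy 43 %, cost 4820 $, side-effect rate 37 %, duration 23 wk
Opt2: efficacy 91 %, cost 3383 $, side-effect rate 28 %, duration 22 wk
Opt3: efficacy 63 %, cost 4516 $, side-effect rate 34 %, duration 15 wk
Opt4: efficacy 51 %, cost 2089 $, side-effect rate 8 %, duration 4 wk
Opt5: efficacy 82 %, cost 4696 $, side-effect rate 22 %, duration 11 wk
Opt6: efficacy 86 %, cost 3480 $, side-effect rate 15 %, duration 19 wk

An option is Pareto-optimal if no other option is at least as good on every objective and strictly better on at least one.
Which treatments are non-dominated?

Opt1: dominated by Opt2 (efficacy 91≥43, cost 3383≤4820, side-effect rate 28≤37, duration 22≤23).
Opt2: not dominated (best efficacy).
Opt3: not dominated.
Opt4: not dominated (best cost).
Opt5: not dominated.
Opt6: not dominated.

Opt2, Opt3, Opt4, Opt5, Opt6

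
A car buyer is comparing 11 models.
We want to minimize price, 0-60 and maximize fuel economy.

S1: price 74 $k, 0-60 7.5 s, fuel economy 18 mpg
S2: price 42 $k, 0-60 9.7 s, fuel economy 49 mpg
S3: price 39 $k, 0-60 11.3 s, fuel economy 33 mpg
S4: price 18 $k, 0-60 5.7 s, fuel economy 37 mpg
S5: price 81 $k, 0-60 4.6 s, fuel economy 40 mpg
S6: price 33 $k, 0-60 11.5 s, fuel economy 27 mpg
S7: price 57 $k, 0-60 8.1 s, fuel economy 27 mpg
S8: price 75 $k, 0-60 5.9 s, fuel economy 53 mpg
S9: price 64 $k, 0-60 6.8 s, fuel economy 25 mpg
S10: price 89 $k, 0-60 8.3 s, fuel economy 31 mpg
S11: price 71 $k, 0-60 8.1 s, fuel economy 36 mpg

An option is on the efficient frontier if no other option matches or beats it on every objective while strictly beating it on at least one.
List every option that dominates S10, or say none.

S4: price 18≤89, 0-60 5.7≤8.3, fuel economy 37≥31 — dominates S10.
S5: price 81≤89, 0-60 4.6≤8.3, fuel economy 40≥31 — dominates S10.
S8: price 75≤89, 0-60 5.9≤8.3, fuel economy 53≥31 — dominates S10.
S11: price 71≤89, 0-60 8.1≤8.3, fuel economy 36≥31 — dominates S10.
Others (S1, S2, S3, S6, S7, S9) are each worse than S10 on at least one objective.

S4, S5, S8, S11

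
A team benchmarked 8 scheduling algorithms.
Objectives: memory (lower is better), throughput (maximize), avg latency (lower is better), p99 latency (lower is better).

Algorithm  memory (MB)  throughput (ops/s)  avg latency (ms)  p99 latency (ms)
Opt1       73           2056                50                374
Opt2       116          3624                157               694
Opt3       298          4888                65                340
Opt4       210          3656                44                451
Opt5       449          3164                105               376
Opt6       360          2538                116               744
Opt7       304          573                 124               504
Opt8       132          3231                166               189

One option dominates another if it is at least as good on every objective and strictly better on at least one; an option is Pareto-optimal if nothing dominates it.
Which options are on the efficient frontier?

Opt1, Opt2, Opt3, Opt4, Opt8

Opt1: not dominated (best memory).
Opt2: not dominated.
Opt3: not dominated (best throughput).
Opt4: not dominated (best avg latency).
Opt5: dominated by Opt3 (memory 298≤449, throughput 4888≥3164, avg latency 65≤105, p99 latency 340≤376).
Opt6: dominated by Opt3 (memory 298≤360, throughput 4888≥2538, avg latency 65≤116, p99 latency 340≤744).
Opt7: dominated by Opt1 (memory 73≤304, throughput 2056≥573, avg latency 50≤124, p99 latency 374≤504).
Opt8: not dominated (best p99 latency).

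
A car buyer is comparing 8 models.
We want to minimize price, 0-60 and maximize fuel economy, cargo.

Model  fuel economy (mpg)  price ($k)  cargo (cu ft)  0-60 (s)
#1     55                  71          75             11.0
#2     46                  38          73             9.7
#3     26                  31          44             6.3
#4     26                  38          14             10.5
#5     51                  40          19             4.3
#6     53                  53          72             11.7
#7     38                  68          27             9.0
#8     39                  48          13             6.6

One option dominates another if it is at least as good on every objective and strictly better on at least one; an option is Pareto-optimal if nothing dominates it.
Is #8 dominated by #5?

Yes

#5 vs #8: fuel economy 51≥39, price 40≤48, cargo 19≥13, 0-60 4.3≤6.6 — #5 is at least as good on every objective with at least one strict improvement.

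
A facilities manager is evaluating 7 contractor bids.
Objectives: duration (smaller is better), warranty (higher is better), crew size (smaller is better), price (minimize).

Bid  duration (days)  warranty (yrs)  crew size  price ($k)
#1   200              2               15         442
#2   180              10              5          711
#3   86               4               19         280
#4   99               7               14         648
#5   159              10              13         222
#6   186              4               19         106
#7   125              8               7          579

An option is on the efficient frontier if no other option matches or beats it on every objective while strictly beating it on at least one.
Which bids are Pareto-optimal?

#1: dominated by #5 (duration 159≤200, warranty 10≥2, crew size 13≤15, price 222≤442).
#2: not dominated (best crew size).
#3: not dominated (best duration).
#4: not dominated.
#5: not dominated.
#6: not dominated (best price).
#7: not dominated.

#2, #3, #4, #5, #6, #7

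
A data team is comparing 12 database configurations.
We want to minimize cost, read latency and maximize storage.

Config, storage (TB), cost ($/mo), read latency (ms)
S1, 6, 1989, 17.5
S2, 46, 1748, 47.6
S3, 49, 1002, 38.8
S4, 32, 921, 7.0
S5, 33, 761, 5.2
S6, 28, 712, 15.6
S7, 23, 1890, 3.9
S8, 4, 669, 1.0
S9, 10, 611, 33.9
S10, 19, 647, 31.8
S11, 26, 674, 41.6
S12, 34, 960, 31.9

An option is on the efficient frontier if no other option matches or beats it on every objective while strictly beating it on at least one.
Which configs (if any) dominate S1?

S4, S5, S6, S7

S4: storage 32≥6, cost 921≤1989, read latency 7.0≤17.5 — dominates S1.
S5: storage 33≥6, cost 761≤1989, read latency 5.2≤17.5 — dominates S1.
S6: storage 28≥6, cost 712≤1989, read latency 15.6≤17.5 — dominates S1.
S7: storage 23≥6, cost 1890≤1989, read latency 3.9≤17.5 — dominates S1.
Others (S2, S3, S8, S9, S10, S11, S12) are each worse than S1 on at least one objective.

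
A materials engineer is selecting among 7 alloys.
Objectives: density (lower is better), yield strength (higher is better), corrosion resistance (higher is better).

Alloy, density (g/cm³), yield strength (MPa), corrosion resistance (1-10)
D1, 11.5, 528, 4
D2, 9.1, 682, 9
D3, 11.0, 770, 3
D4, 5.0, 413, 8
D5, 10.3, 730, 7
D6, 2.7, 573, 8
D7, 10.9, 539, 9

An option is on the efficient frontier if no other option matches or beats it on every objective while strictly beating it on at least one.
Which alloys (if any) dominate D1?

D2, D5, D6, D7

D2: density 9.1≤11.5, yield strength 682≥528, corrosion resistance 9≥4 — dominates D1.
D5: density 10.3≤11.5, yield strength 730≥528, corrosion resistance 7≥4 — dominates D1.
D6: density 2.7≤11.5, yield strength 573≥528, corrosion resistance 8≥4 — dominates D1.
D7: density 10.9≤11.5, yield strength 539≥528, corrosion resistance 9≥4 — dominates D1.
Others (D3, D4) are each worse than D1 on at least one objective.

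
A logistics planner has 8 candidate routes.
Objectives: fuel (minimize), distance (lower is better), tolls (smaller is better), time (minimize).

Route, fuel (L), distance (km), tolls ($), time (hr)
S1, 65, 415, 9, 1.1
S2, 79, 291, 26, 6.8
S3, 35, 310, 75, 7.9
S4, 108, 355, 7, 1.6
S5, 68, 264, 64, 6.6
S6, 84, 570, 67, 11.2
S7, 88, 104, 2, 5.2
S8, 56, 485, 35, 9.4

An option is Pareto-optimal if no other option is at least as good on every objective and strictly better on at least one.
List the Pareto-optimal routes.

S1, S2, S3, S4, S5, S7, S8

S1: not dominated (best time).
S2: not dominated.
S3: not dominated (best fuel).
S4: not dominated.
S5: not dominated.
S6: dominated by S1 (fuel 65≤84, distance 415≤570, tolls 9≤67, time 1.1≤11.2).
S7: not dominated (best distance).
S8: not dominated.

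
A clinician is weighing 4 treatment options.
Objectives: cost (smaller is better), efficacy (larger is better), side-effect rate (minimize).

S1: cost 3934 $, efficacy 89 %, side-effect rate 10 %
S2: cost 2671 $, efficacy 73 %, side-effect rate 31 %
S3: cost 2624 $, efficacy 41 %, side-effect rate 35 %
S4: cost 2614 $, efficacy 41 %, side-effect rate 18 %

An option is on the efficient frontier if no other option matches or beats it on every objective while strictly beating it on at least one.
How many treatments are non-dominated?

3

S1: not dominated (best efficacy).
S2: not dominated.
S3: dominated by S4 (cost 2614≤2624, efficacy 41≥41, side-effect rate 18≤35).
S4: not dominated (best cost).
Pareto-optimal: S1, S2, S4 → 3.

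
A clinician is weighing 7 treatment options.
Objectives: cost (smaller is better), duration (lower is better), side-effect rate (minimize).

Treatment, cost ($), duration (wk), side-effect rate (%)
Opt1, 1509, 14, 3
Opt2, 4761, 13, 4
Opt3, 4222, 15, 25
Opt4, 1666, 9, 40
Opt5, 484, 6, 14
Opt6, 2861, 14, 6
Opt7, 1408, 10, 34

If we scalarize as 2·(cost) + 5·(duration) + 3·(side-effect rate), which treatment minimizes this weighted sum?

Opt1: 2·1509 + 5·14 + 3·3 = 3097
Opt2: 2·4761 + 5·13 + 3·4 = 9599
Opt3: 2·4222 + 5·15 + 3·25 = 8594
Opt4: 2·1666 + 5·9 + 3·40 = 3497
Opt5: 2·484 + 5·6 + 3·14 = 1040
Opt6: 2·2861 + 5·14 + 3·6 = 5810
Opt7: 2·1408 + 5·10 + 3·34 = 2968
Lowest: Opt5 at 1040.

Opt5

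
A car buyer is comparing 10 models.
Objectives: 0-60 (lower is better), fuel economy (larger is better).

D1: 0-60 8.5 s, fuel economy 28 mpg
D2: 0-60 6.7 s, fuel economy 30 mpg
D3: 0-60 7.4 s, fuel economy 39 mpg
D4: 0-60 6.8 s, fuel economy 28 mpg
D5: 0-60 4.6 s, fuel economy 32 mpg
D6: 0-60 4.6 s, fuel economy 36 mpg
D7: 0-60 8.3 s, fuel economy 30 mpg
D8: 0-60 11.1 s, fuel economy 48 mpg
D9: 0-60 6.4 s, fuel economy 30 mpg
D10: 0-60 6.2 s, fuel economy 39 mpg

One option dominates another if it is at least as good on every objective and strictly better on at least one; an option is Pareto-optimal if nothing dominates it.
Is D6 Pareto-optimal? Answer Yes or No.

D1: worse on 0-60 (8.5 vs 4.6).
D2: worse on 0-60 (6.7 vs 4.6).
D3: worse on 0-60 (7.4 vs 4.6).
D4: worse on 0-60 (6.8 vs 4.6).
D5: worse on fuel economy (32 vs 36).
D7: worse on 0-60 (8.3 vs 4.6).
D8: worse on 0-60 (11.1 vs 4.6).
D9: worse on 0-60 (6.4 vs 4.6).
D10: worse on 0-60 (6.2 vs 4.6).
No option is at least as good as D6 on every objective and strictly better on one.

Yes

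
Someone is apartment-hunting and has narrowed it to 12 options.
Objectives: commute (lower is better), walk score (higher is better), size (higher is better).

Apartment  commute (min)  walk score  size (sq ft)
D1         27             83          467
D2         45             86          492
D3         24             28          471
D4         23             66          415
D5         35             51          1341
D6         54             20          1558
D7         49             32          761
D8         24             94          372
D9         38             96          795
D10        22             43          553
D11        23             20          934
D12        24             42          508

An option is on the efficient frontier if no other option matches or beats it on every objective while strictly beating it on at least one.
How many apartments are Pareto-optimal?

D1: not dominated.
D2: dominated by D9 (commute 38≤45, walk score 96≥86, size 795≥492).
D3: dominated by D10 (commute 22≤24, walk score 43≥28, size 553≥471).
D4: not dominated.
D5: not dominated.
D6: not dominated (best size).
D7: dominated by D5 (commute 35≤49, walk score 51≥32, size 1341≥761).
D8: not dominated.
D9: not dominated (best walk score).
D10: not dominated (best commute).
D11: not dominated.
D12: dominated by D10 (commute 22≤24, walk score 43≥42, size 553≥508).
Pareto-optimal: D1, D4, D5, D6, D8, D9, D10, D11 → 8.

8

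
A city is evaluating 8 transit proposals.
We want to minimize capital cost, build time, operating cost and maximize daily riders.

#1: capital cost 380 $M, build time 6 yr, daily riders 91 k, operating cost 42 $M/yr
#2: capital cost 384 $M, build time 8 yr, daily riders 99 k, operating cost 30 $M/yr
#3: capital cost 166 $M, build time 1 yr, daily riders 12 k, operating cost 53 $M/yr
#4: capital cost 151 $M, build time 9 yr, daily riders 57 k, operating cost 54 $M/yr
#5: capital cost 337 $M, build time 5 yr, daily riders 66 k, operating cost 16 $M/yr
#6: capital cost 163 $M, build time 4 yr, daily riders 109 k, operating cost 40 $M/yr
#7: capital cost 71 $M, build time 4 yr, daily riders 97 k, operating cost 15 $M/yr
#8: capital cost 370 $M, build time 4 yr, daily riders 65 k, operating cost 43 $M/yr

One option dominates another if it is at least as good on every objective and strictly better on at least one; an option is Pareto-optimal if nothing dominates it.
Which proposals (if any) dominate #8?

#6: capital cost 163≤370, build time 4≤4, daily riders 109≥65, operating cost 40≤43 — dominates #8.
#7: capital cost 71≤370, build time 4≤4, daily riders 97≥65, operating cost 15≤43 — dominates #8.
Others (#1, #2, #3, #4, #5) are each worse than #8 on at least one objective.

#6, #7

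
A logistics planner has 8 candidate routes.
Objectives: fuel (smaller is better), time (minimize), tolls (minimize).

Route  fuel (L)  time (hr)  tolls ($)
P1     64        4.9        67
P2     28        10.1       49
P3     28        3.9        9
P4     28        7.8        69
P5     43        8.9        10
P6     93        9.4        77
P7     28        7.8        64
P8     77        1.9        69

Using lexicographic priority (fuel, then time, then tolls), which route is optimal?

First minimize fuel: best is 28, kept {P2, P3, P4, P7}.
Then minimize time: best is 3.9, kept {P3}.

P3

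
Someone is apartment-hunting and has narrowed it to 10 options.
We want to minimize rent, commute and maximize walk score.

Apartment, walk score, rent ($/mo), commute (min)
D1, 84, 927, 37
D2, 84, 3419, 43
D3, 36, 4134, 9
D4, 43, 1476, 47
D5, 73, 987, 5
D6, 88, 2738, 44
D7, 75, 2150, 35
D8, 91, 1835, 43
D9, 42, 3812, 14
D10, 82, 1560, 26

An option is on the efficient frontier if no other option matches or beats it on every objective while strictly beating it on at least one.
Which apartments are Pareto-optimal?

D1: not dominated (best rent).
D2: dominated by D1 (walk score 84≥84, rent 927≤3419, commute 37≤43).
D3: dominated by D5 (walk score 73≥36, rent 987≤4134, commute 5≤9).
D4: dominated by D1 (walk score 84≥43, rent 927≤1476, commute 37≤47).
D5: not dominated (best commute).
D6: dominated by D8 (walk score 91≥88, rent 1835≤2738, commute 43≤44).
D7: dominated by D10 (walk score 82≥75, rent 1560≤2150, commute 26≤35).
D8: not dominated (best walk score).
D9: dominated by D5 (walk score 73≥42, rent 987≤3812, commute 5≤14).
D10: not dominated.

D1, D5, D8, D10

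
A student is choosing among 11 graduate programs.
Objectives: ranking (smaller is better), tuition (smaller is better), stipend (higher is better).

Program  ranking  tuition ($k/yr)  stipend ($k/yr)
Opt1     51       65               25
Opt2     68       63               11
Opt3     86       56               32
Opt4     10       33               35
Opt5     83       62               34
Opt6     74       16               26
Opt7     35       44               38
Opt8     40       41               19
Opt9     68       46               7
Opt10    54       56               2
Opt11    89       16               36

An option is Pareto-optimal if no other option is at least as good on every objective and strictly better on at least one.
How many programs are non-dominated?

4

Opt1: dominated by Opt4 (ranking 10≤51, tuition 33≤65, stipend 35≥25).
Opt2: dominated by Opt4 (ranking 10≤68, tuition 33≤63, stipend 35≥11).
Opt3: dominated by Opt4 (ranking 10≤86, tuition 33≤56, stipend 35≥32).
Opt4: not dominated (best ranking).
Opt5: dominated by Opt4 (ranking 10≤83, tuition 33≤62, stipend 35≥34).
Opt6: not dominated.
Opt7: not dominated (best stipend).
Opt8: dominated by Opt4 (ranking 10≤40, tuition 33≤41, stipend 35≥19).
Opt9: dominated by Opt4 (ranking 10≤68, tuition 33≤46, stipend 35≥7).
Opt10: dominated by Opt4 (ranking 10≤54, tuition 33≤56, stipend 35≥2).
Opt11: not dominated.
Pareto-optimal: Opt4, Opt6, Opt7, Opt11 → 4.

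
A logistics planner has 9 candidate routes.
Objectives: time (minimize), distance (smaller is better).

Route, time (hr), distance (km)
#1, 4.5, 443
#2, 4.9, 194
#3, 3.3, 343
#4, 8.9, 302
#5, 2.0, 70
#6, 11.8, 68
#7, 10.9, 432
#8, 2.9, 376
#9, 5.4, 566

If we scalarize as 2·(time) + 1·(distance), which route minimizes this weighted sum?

#5

#1: 2·4.5 + 1·443 = 452.0
#2: 2·4.9 + 1·194 = 203.8
#3: 2·3.3 + 1·343 = 349.6
#4: 2·8.9 + 1·302 = 319.8
#5: 2·2.0 + 1·70 = 74.0
#6: 2·11.8 + 1·68 = 91.6
#7: 2·10.9 + 1·432 = 453.8
#8: 2·2.9 + 1·376 = 381.8
#9: 2·5.4 + 1·566 = 576.8
Lowest: #5 at 74.0.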